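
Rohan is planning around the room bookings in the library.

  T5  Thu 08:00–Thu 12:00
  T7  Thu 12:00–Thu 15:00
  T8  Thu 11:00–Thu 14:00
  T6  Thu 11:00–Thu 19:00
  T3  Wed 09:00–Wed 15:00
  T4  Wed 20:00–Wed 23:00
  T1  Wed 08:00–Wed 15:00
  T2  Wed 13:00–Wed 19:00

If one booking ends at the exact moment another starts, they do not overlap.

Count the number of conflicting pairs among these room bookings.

8

Two intervals overlap when each starts before the other ends.
Sorted by start: T1, T3, T2, T4, T5, T6, T8, T7.
T3 starts before T1 ends → T1 and T3 overlap.
T2 starts before T1 ends → T1 and T2 overlap.
T4 starts after T1 ends; T1 is clear from here.
T2 starts before T3 ends → T3 and T2 overlap.
T4 starts after T3 ends; T3 is clear from here.
T4 starts after T2 ends; T2 is clear from here.
T5 starts after T4 ends; T4 is clear from here.
T6 starts before T5 ends → T5 and T6 overlap.
T8 starts before T5 ends → T5 and T8 overlap.
T7 starts exactly when T5 ends (back-to-back, no overlap).
T8 starts before T6 ends → T6 and T8 overlap.
T7 starts before T6 ends → T6 and T7 overlap.
T7 starts before T8 ends → T8 and T7 overlap.
Overlapping pairs: T1 & T2, T1 & T3, T2 & T3, T5 & T6, T5 & T8, T6 & T7, T6 & T8, T7 & T8 — 8 in total.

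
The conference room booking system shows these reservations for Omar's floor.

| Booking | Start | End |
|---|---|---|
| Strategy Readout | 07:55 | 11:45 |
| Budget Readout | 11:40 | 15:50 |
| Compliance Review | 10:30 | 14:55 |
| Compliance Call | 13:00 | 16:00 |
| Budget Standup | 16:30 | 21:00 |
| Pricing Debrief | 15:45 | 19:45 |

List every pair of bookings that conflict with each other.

Check each pair: they overlap iff neither finishes before the other starts.
Sorted by start: Strategy Readout, Compliance Review, Budget Readout, Compliance Call, Pricing Debrief, Budget Standup.
Compliance Review starts before Strategy Readout ends → Strategy Readout and Compliance Review overlap.
Budget Readout starts before Strategy Readout ends → Strategy Readout and Budget Readout overlap.
Compliance Call starts after Strategy Readout ends, so nothing later overlaps Strategy Readout either.
Budget Readout starts before Compliance Review ends → Compliance Review and Budget Readout overlap.
Compliance Call starts before Compliance Review ends → Compliance Review and Compliance Call overlap.
Pricing Debrief starts after Compliance Review ends, so nothing later overlaps Compliance Review either.
Compliance Call starts before Budget Readout ends → Budget Readout and Compliance Call overlap.
Pricing Debrief starts before Budget Readout ends → Budget Readout and Pricing Debrief overlap.
Budget Standup starts after Budget Readout ends.
Pricing Debrief starts before Compliance Call ends → Compliance Call and Pricing Debrief overlap.
Budget Standup starts after Compliance Call ends.
Budget Standup starts before Pricing Debrief ends → Pricing Debrief and Budget Standup overlap.

Budget Readout & Compliance Call, Budget Readout & Compliance Review, Budget Readout & Pricing Debrief, Budget Readout & Strategy Readout, Budget Standup & Pricing Debrief, Compliance Call & Compliance Review, Compliance Call & Pricing Debrief, Compliance Review & Strategy Readout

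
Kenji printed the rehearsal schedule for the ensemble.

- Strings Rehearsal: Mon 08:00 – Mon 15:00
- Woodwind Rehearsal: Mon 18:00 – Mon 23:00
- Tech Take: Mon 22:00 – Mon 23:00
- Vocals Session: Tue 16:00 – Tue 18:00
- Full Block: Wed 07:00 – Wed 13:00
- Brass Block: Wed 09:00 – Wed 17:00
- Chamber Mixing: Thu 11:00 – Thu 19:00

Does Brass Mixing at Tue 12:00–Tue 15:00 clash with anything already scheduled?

No — it doesn't clash with anything

Strings Rehearsal: ends Mon 15:00 at or before Brass Mixing starts Tue 12:00 → clear.
Woodwind Rehearsal: ends Mon 23:00 at or before Brass Mixing starts Tue 12:00 → clear.
Tech Take: ends Mon 23:00 at or before Brass Mixing starts Tue 12:00 → clear.
Vocals Session: starts Tue 16:00 at or after Brass Mixing ends Tue 15:00 → clear.
Full Block: starts Wed 07:00 at or after Brass Mixing ends Tue 15:00 → clear.
Brass Block: starts Wed 09:00 at or after Brass Mixing ends Tue 15:00 → clear.
Chamber Mixing: starts Thu 11:00 at or after Brass Mixing ends Tue 15:00 → clear.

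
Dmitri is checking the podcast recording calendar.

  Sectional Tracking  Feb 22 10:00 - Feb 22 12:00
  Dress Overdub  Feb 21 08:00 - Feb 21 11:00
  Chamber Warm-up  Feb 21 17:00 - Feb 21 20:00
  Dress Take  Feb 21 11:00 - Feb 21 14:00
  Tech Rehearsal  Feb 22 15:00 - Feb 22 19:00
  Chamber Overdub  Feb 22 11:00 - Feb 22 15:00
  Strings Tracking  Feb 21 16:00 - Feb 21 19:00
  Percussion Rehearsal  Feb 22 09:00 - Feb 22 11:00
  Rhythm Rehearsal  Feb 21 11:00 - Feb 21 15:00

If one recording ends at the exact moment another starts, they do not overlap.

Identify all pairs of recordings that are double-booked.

Sorted by start: Dress Overdub, Dress Take, Rhythm Rehearsal, Strings Tracking, Chamber Warm-up, Percussion Rehearsal, Sectional Tracking, Chamber Overdub, Tech Rehearsal.
Dress Take starts exactly when Dress Overdub ends (back-to-back, no overlap), so nothing later overlaps Dress Overdub either.
Rhythm Rehearsal starts before Dress Take ends → Dress Take and Rhythm Rehearsal overlap.
Strings Tracking starts after Dress Take ends, so nothing later overlaps Dress Take either.
Strings Tracking starts after Rhythm Rehearsal ends, so nothing later overlaps Rhythm Rehearsal either.
Chamber Warm-up starts before Strings Tracking ends → Strings Tracking and Chamber Warm-up overlap.
Percussion Rehearsal starts after Strings Tracking ends, so nothing later overlaps Strings Tracking either.
Percussion Rehearsal starts after Chamber Warm-up ends, so nothing later overlaps Chamber Warm-up either.
Sectional Tracking starts before Percussion Rehearsal ends → Percussion Rehearsal and Sectional Tracking overlap.
Chamber Overdub starts exactly when Percussion Rehearsal ends (back-to-back, no overlap), so nothing later overlaps Percussion Rehearsal either.
Chamber Overdub starts before Sectional Tracking ends → Sectional Tracking and Chamber Overdub overlap.
Tech Rehearsal starts after Sectional Tracking ends.
Tech Rehearsal starts exactly when Chamber Overdub ends (back-to-back, no overlap).

Chamber Overdub & Sectional Tracking, Chamber Warm-up & Strings Tracking, Dress Take & Rhythm Rehearsal, Percussion Rehearsal & Sectional Tracking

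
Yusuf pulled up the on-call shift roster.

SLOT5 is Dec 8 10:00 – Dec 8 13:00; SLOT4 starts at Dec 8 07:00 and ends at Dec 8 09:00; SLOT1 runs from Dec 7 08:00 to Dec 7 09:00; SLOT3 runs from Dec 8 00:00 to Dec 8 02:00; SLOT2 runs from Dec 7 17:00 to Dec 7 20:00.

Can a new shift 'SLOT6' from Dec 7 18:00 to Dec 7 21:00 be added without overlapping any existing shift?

No — it overlaps SLOT2

SLOT1: ends Dec 7 09:00 at or before SLOT6 starts Dec 7 18:00 → clear.
SLOT2: starts Dec 7 17:00 before SLOT6 ends Dec 7 21:00, and ends Dec 7 20:00 after SLOT6 starts Dec 7 18:00 → overlap.
SLOT3: starts Dec 8 00:00 at or after SLOT6 ends Dec 7 21:00 → clear.
SLOT4: starts Dec 8 07:00 at or after SLOT6 ends Dec 7 21:00 → clear.
SLOT5: starts Dec 8 10:00 at or after SLOT6 ends Dec 7 21:00 → clear.
SLOT6 overlaps SLOT2.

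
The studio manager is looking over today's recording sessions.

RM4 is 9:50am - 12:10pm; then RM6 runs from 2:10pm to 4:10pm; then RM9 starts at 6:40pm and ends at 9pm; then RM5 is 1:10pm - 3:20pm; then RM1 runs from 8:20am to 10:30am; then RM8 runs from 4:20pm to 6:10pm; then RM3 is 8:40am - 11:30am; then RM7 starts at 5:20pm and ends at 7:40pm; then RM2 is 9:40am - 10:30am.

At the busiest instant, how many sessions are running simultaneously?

Sort all start/end points and keep a running count:
8:20am start RM1 → 1
8:40am start RM3 → 2
9:40am start RM2 → 3
9:50am start RM4 → 4
10:30am end RM1 → 3
10:30am end RM2 → 2
11:30am end RM3 → 1
12:10pm end RM4 → 0
1:10pm start RM5 → 1
2:10pm start RM6 → 2
3:20pm end RM5 → 1
4:10pm end RM6 → 0
4:20pm start RM8 → 1
5:20pm start RM7 → 2
6:10pm end RM8 → 1
6:40pm start RM9 → 2
7:40pm end RM7 → 1
9pm end RM9 → 0
Peak is 4, at 9:50am (RM1, RM2, RM3, RM4).

4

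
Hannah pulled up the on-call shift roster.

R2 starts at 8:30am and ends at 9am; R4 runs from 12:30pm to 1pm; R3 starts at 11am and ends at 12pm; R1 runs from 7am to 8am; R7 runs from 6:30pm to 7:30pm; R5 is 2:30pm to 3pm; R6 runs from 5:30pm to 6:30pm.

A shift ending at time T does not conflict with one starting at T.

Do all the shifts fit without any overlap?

Sorted by start: R1, R2, R3, R4, R5, R6, R7.
R2 starts after R1 ends, so nothing later overlaps R1 either.
R3 starts after R2 ends, so nothing later overlaps R2 either.
R4 starts after R3 ends, so nothing later overlaps R3 either.
R5 starts after R4 ends, so nothing later overlaps R4 either.
R6 starts after R5 ends, so nothing later overlaps R5 either.
R7 starts exactly when R6 ends (back-to-back, no overlap).
Every pair is clear; the schedule has no overlaps.

Yes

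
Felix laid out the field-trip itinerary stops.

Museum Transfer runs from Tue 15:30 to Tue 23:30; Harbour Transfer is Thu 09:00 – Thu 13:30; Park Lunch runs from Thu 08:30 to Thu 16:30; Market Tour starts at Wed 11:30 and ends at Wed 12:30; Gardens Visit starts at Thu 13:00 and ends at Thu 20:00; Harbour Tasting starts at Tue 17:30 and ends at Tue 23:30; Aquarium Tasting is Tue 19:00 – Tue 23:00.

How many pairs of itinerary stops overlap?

6

Sorted by start: Museum Transfer, Harbour Tasting, Aquarium Tasting, Market Tour, Park Lunch, Harbour Transfer, Gardens Visit.
Harbour Tasting starts before Museum Transfer ends → Museum Transfer and Harbour Tasting overlap.
Aquarium Tasting starts before Museum Transfer ends → Museum Transfer and Aquarium Tasting overlap.
Market Tour starts after Museum Transfer ends; Museum Transfer is clear from here.
Aquarium Tasting starts before Harbour Tasting ends → Harbour Tasting and Aquarium Tasting overlap.
Market Tour starts after Harbour Tasting ends; Harbour Tasting is clear from here.
Market Tour starts after Aquarium Tasting ends; Aquarium Tasting is clear from here.
Park Lunch starts after Market Tour ends; Market Tour is clear from here.
Harbour Transfer starts before Park Lunch ends → Park Lunch and Harbour Transfer overlap.
Gardens Visit starts before Park Lunch ends → Park Lunch and Gardens Visit overlap.
Gardens Visit starts before Harbour Transfer ends → Harbour Transfer and Gardens Visit overlap.
Overlapping pairs: Aquarium Tasting & Harbour Tasting, Aquarium Tasting & Museum Transfer, Gardens Visit & Harbour Transfer, Gardens Visit & Park Lunch, Harbour Tasting & Museum Transfer, Harbour Transfer & Park Lunch — 6 in total.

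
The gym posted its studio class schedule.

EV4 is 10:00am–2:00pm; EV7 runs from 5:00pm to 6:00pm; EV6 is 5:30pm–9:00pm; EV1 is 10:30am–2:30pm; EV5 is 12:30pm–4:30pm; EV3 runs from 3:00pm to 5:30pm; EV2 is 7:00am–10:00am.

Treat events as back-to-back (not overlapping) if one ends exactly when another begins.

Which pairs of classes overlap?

EV1 & EV4, EV1 & EV5, EV3 & EV5, EV3 & EV7, EV4 & EV5, EV6 & EV7

Sorted by start: EV2, EV4, EV1, EV5, EV3, EV7, EV6.
EV4 starts exactly when EV2 ends (back-to-back, no overlap), so nothing later overlaps EV2 either.
EV1 starts before EV4 ends → EV4 and EV1 overlap.
EV5 starts before EV4 ends → EV4 and EV5 overlap.
EV3 starts after EV4 ends, so nothing later overlaps EV4 either.
EV5 starts before EV1 ends → EV1 and EV5 overlap.
EV3 starts after EV1 ends, so nothing later overlaps EV1 either.
EV3 starts before EV5 ends → EV5 and EV3 overlap.
EV7 starts after EV5 ends, so nothing later overlaps EV5 either.
EV7 starts before EV3 ends → EV3 and EV7 overlap.
EV6 starts exactly when EV3 ends (back-to-back, no overlap).
EV6 starts before EV7 ends → EV7 and EV6 overlap.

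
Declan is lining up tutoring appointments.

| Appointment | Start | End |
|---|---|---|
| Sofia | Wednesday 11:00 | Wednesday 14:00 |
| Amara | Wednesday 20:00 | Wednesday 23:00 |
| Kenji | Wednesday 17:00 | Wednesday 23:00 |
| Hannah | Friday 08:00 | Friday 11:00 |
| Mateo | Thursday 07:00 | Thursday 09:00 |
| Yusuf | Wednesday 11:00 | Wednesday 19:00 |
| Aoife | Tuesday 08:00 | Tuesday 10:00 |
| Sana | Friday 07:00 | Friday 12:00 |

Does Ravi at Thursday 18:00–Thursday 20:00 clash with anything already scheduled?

Aoife: ends Tuesday 10:00 at or before Ravi starts Thursday 18:00 → clear.
Sofia: ends Wednesday 14:00 at or before Ravi starts Thursday 18:00 → clear.
Yusuf: ends Wednesday 19:00 at or before Ravi starts Thursday 18:00 → clear.
Kenji: ends Wednesday 23:00 at or before Ravi starts Thursday 18:00 → clear.
Amara: ends Wednesday 23:00 at or before Ravi starts Thursday 18:00 → clear.
Mateo: ends Thursday 09:00 at or before Ravi starts Thursday 18:00 → clear.
Sana: starts Friday 07:00 at or after Ravi ends Thursday 20:00 → clear.
Hannah: starts Friday 08:00 at or after Ravi ends Thursday 20:00 → clear.

No — it doesn't clash with anything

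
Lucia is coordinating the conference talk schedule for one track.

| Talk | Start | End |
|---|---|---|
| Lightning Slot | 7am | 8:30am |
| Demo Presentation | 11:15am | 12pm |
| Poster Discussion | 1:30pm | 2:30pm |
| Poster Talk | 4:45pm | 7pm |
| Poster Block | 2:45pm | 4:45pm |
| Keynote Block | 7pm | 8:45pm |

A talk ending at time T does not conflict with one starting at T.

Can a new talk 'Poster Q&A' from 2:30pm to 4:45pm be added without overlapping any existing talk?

Lightning Slot: ends 8:30am at or before Poster Q&A starts 2:30pm → clear.
Demo Presentation: ends 12pm at or before Poster Q&A starts 2:30pm → clear.
Poster Discussion: ends 2:30pm at or before Poster Q&A starts 2:30pm → clear.
Poster Block: starts 2:45pm before Poster Q&A ends 4:45pm, and ends 4:45pm after Poster Q&A starts 2:30pm → overlap.
Poster Talk: starts 4:45pm at or after Poster Q&A ends 4:45pm → clear.
Keynote Block: starts 7pm at or after Poster Q&A ends 4:45pm → clear.
Poster Q&A overlaps Poster Block.

No — it overlaps Poster Block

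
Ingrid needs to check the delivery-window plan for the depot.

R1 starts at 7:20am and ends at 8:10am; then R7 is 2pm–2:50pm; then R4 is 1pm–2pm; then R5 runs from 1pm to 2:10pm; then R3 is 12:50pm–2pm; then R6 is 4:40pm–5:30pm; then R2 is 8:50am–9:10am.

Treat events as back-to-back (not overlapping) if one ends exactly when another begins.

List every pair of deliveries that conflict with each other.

R3 & R4, R3 & R5, R4 & R5, R5 & R7

Two intervals overlap when each starts before the other ends.
Sorted by start: R1, R2, R3, R4, R5, R7, R6.
R2 starts after R1 ends; R1 is clear from here.
R3 starts after R2 ends; R2 is clear from here.
R4 starts before R3 ends → R3 and R4 overlap.
R5 starts before R3 ends → R3 and R5 overlap.
R7 starts exactly when R3 ends (back-to-back, no overlap); R3 is clear from here.
R5 starts before R4 ends → R4 and R5 overlap.
R7 starts exactly when R4 ends (back-to-back, no overlap); R4 is clear from here.
R7 starts before R5 ends → R5 and R7 overlap.
R6 starts after R5 ends.
R6 starts after R7 ends.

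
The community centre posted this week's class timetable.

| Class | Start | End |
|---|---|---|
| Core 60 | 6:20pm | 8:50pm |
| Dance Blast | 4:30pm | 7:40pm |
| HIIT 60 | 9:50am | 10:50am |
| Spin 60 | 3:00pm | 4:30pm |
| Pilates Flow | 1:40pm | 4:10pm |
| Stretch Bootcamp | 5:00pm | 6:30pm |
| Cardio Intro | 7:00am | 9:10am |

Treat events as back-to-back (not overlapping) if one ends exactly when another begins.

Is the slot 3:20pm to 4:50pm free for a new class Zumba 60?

Cardio Intro: ends 9:10am at or before Zumba 60 starts 3:20pm → clear.
HIIT 60: ends 10:50am at or before Zumba 60 starts 3:20pm → clear.
Pilates Flow: starts 1:40pm before Zumba 60 ends 4:50pm, and ends 4:10pm after Zumba 60 starts 3:20pm → overlap.
Spin 60: starts 3:00pm before Zumba 60 ends 4:50pm, and ends 4:30pm after Zumba 60 starts 3:20pm → overlap.
Dance Blast: starts 4:30pm before Zumba 60 ends 4:50pm, and ends 7:40pm after Zumba 60 starts 3:20pm → overlap.
Stretch Bootcamp: starts 5:00pm at or after Zumba 60 ends 4:50pm → clear.
Core 60: starts 6:20pm at or after Zumba 60 ends 4:50pm → clear.
Zumba 60 overlaps Pilates Flow, Spin 60, Dance Blast.

No — it overlaps Dance Blast, Pilates Flow, Spin 60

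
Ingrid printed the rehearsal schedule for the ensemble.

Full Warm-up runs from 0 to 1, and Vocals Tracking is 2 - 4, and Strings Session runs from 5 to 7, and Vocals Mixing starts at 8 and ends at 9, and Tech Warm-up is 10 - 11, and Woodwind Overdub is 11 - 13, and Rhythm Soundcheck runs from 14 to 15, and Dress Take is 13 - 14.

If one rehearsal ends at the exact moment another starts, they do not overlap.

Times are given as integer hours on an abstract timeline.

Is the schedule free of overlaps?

Sorted by start: Full Warm-up, Vocals Tracking, Strings Session, Vocals Mixing, Tech Warm-up, Woodwind Overdub, Dress Take, Rhythm Soundcheck.
Vocals Tracking starts after Full Warm-up ends — done with Full Warm-up.
Strings Session starts after Vocals Tracking ends — done with Vocals Tracking.
Vocals Mixing starts after Strings Session ends — done with Strings Session.
Tech Warm-up starts after Vocals Mixing ends — done with Vocals Mixing.
Woodwind Overdub starts exactly when Tech Warm-up ends (back-to-back, no overlap) — done with Tech Warm-up.
Dress Take starts exactly when Woodwind Overdub ends (back-to-back, no overlap) — done with Woodwind Overdub.
Rhythm Soundcheck starts exactly when Dress Take ends (back-to-back, no overlap).
Every pair is clear; the schedule has no overlaps.

Yes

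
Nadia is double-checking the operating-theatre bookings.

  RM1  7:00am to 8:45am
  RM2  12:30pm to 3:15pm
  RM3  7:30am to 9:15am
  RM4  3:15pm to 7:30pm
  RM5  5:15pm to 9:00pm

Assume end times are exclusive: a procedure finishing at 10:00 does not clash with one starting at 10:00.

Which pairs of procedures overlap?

RM1 & RM3, RM4 & RM5

Sorted by start: RM1, RM3, RM2, RM4, RM5.
RM3 starts before RM1 ends → RM1 and RM3 overlap.
RM2 starts after RM1 ends, so nothing later overlaps RM1 either.
RM2 starts after RM3 ends, so nothing later overlaps RM3 either.
RM4 starts exactly when RM2 ends (back-to-back, no overlap), so nothing later overlaps RM2 either.
RM5 starts before RM4 ends → RM4 and RM5 overlap.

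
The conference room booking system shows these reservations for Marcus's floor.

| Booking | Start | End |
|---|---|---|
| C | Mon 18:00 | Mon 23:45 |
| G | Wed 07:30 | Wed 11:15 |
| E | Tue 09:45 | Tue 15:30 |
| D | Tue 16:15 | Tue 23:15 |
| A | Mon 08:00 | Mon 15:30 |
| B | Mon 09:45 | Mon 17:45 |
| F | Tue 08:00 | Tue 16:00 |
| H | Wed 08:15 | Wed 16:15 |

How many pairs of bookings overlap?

Sorted by start: A, B, C, F, E, D, G, H.
B starts before A ends → A and B overlap.
C starts after A ends; A is clear from here.
C starts after B ends; B is clear from here.
F starts after C ends; C is clear from here.
E starts before F ends → F and E overlap.
D starts after F ends; F is clear from here.
D starts after E ends; E is clear from here.
G starts after D ends; D is clear from here.
H starts before G ends → G and H overlap.
Overlapping pairs: A & B, E & F, G & H — 3 in total.

3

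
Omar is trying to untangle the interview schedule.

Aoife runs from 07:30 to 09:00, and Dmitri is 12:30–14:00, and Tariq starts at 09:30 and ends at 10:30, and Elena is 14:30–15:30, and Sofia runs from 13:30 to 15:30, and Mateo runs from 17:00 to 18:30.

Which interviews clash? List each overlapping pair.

Dmitri & Sofia, Elena & Sofia

Sorted by start: Aoife, Tariq, Dmitri, Sofia, Elena, Mateo.
Tariq starts after Aoife ends, so nothing later overlaps Aoife either.
Dmitri starts after Tariq ends, so nothing later overlaps Tariq either.
Sofia starts before Dmitri ends → Dmitri and Sofia overlap.
Elena starts after Dmitri ends, so nothing later overlaps Dmitri either.
Elena starts before Sofia ends → Sofia and Elena overlap.
Mateo starts after Sofia ends.
Mateo starts after Elena ends.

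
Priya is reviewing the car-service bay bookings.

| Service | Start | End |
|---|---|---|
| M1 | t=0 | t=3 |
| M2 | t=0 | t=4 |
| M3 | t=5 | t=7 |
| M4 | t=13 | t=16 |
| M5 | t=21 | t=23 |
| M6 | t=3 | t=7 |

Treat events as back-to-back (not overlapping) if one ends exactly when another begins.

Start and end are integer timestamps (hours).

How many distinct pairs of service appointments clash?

3

Sorted by start: M1, M2, M6, M3, M4, M5.
M2 starts before M1 ends → M1 and M2 overlap.
M6 starts exactly when M1 ends (back-to-back, no overlap), so nothing later overlaps M1 either.
M6 starts before M2 ends → M2 and M6 overlap.
M3 starts after M2 ends, so nothing later overlaps M2 either.
M3 starts before M6 ends → M6 and M3 overlap.
M4 starts after M6 ends, so nothing later overlaps M6 either.
M4 starts after M3 ends, so nothing later overlaps M3 either.
M5 starts after M4 ends.
Overlapping pairs: M1 & M2, M2 & M6, M3 & M6 — 3 in total.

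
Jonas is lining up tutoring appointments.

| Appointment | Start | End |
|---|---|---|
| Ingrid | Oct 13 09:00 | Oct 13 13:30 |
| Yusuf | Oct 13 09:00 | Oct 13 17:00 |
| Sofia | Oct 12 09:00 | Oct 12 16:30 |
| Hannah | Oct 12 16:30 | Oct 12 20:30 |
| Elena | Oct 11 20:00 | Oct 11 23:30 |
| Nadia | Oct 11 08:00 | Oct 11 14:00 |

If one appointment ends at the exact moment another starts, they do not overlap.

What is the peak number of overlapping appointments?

2

Sort all start/end points and keep a running count:
Oct 11 08:00 start Nadia → 1
Oct 11 14:00 end Nadia → 0
Oct 11 20:00 start Elena → 1
Oct 11 23:30 end Elena → 0
Oct 12 09:00 start Sofia → 1
Oct 12 16:30 end Sofia → 0
Oct 12 16:30 start Hannah → 1
Oct 12 20:30 end Hannah → 0
Oct 13 09:00 start Ingrid → 1
Oct 13 09:00 start Yusuf → 2
Oct 13 13:30 end Ingrid → 1
Oct 13 17:00 end Yusuf → 0
Peak is 2, at Oct 13 09:00 (Ingrid, Yusuf).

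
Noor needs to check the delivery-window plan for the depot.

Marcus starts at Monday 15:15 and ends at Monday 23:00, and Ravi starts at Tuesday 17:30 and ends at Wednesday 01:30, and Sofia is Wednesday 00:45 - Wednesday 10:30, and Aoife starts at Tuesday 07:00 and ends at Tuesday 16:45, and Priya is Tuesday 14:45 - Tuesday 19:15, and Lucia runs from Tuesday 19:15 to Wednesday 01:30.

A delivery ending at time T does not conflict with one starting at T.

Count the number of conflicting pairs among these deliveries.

Two intervals overlap when each starts before the other ends.
Sorted by start: Marcus, Aoife, Priya, Ravi, Lucia, Sofia.
Aoife starts after Marcus ends, so Marcus has no further overlaps.
Priya starts before Aoife ends → Aoife and Priya overlap.
Ravi starts after Aoife ends, so Aoife has no further overlaps.
Ravi starts before Priya ends → Priya and Ravi overlap.
Lucia starts exactly when Priya ends (back-to-back, no overlap), so Priya has no further overlaps.
Lucia starts before Ravi ends → Ravi and Lucia overlap.
Sofia starts before Ravi ends → Ravi and Sofia overlap.
Sofia starts before Lucia ends → Lucia and Sofia overlap.
Overlapping pairs: Aoife & Priya, Lucia & Ravi, Lucia & Sofia, Priya & Ravi, Ravi & Sofia — 5 in total.

5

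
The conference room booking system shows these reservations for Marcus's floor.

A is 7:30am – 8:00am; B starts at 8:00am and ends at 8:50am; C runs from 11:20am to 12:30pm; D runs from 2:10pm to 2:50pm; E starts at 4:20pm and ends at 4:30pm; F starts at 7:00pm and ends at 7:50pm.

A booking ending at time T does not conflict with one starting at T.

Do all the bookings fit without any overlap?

Check each pair: they overlap iff neither finishes before the other starts.
Sorted by start: A, B, C, D, E, F.
B starts exactly when A ends (back-to-back, no overlap), so nothing later overlaps A either.
C starts after B ends, so nothing later overlaps B either.
D starts after C ends, so nothing later overlaps C either.
E starts after D ends, so nothing later overlaps D either.
F starts after E ends.
Every pair is clear; the schedule has no overlaps.

Yes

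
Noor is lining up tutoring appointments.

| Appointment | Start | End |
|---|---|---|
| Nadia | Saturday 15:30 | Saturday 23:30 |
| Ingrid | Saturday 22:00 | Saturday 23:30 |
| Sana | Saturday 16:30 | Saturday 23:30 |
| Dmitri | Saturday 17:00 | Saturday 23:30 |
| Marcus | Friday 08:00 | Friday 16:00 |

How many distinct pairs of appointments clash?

Two intervals overlap when each starts before the other ends.
Sorted by start: Marcus, Nadia, Sana, Dmitri, Ingrid.
Nadia starts after Marcus ends; Marcus is clear from here.
Sana starts before Nadia ends → Nadia and Sana overlap.
Dmitri starts before Nadia ends → Nadia and Dmitri overlap.
Ingrid starts before Nadia ends → Nadia and Ingrid overlap.
Dmitri starts before Sana ends → Sana and Dmitri overlap.
Ingrid starts before Sana ends → Sana and Ingrid overlap.
Ingrid starts before Dmitri ends → Dmitri and Ingrid overlap.
Overlapping pairs: Dmitri & Ingrid, Dmitri & Nadia, Dmitri & Sana, Ingrid & Nadia, Ingrid & Sana, Nadia & Sana — 6 in total.

6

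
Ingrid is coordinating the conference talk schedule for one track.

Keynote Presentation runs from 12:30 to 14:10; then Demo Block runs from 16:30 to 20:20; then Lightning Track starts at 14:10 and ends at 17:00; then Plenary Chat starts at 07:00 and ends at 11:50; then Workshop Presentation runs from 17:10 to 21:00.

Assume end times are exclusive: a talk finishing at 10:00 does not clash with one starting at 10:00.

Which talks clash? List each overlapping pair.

Sorted by start: Plenary Chat, Keynote Presentation, Lightning Track, Demo Block, Workshop Presentation.
Keynote Presentation starts after Plenary Chat ends, so nothing later overlaps Plenary Chat either.
Lightning Track starts exactly when Keynote Presentation ends (back-to-back, no overlap), so nothing later overlaps Keynote Presentation either.
Demo Block starts before Lightning Track ends → Lightning Track and Demo Block overlap.
Workshop Presentation starts after Lightning Track ends.
Workshop Presentation starts before Demo Block ends → Demo Block and Workshop Presentation overlap.

Demo Block & Lightning Track, Demo Block & Workshop Presentation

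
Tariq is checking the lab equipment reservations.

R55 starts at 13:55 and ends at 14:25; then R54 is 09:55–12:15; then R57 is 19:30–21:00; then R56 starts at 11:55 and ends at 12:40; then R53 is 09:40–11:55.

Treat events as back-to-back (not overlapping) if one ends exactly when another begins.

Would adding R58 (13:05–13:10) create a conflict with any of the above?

No — it doesn't clash with anything

R53: ends 11:55 at or before R58 starts 13:05 → clear.
R54: ends 12:15 at or before R58 starts 13:05 → clear.
R56: ends 12:40 at or before R58 starts 13:05 → clear.
R55: starts 13:55 at or after R58 ends 13:10 → clear.
R57: starts 19:30 at or after R58 ends 13:10 → clear.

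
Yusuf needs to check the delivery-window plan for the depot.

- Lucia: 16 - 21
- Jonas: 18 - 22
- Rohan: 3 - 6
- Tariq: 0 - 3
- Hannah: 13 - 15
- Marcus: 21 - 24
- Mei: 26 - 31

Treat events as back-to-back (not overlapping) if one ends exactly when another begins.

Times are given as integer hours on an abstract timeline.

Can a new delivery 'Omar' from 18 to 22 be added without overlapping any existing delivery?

Tariq: ends 3 at or before Omar starts 18 → clear.
Rohan: ends 6 at or before Omar starts 18 → clear.
Hannah: ends 15 at or before Omar starts 18 → clear.
Lucia: starts 16 before Omar ends 22, and ends 21 after Omar starts 18 → overlap.
Jonas: starts 18 before Omar ends 22, and ends 22 after Omar starts 18 → overlap.
Marcus: starts 21 before Omar ends 22, and ends 24 after Omar starts 18 → overlap.
Mei: starts 26 at or after Omar ends 22 → clear.
Omar overlaps Jonas, Lucia, Marcus.

No — it overlaps Jonas, Lucia, Marcus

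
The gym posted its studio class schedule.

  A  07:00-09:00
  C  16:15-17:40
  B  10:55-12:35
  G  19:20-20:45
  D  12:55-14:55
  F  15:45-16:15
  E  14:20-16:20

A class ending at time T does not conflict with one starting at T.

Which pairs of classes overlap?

Sorted by start: A, B, D, E, F, C, G.
B starts after A ends, so A has no further overlaps.
D starts after B ends, so B has no further overlaps.
E starts before D ends → D and E overlap.
F starts after D ends, so D has no further overlaps.
F starts before E ends → E and F overlap.
C starts before E ends → E and C overlap.
G starts after E ends.
C starts exactly when F ends (back-to-back, no overlap), so F has no further overlaps.
G starts after C ends.

C & E, D & E, E & F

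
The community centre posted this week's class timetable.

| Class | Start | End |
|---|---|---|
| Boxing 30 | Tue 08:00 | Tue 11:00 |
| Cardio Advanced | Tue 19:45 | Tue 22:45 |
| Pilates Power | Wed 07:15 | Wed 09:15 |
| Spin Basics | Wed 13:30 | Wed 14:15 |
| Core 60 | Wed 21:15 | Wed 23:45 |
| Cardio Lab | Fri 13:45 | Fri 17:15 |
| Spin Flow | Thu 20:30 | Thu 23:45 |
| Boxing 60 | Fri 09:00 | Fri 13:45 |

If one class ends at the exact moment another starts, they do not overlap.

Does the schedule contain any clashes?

Check each pair: they overlap iff neither finishes before the other starts.
Sorted by start: Boxing 30, Cardio Advanced, Pilates Power, Spin Basics, Core 60, Spin Flow, Boxing 60, Cardio Lab.
Cardio Advanced starts after Boxing 30 ends, so nothing later overlaps Boxing 30 either.
Pilates Power starts after Cardio Advanced ends, so nothing later overlaps Cardio Advanced either.
Spin Basics starts after Pilates Power ends, so nothing later overlaps Pilates Power either.
Core 60 starts after Spin Basics ends, so nothing later overlaps Spin Basics either.
Spin Flow starts after Core 60 ends, so nothing later overlaps Core 60 either.
Boxing 60 starts after Spin Flow ends, so nothing later overlaps Spin Flow either.
Cardio Lab starts exactly when Boxing 60 ends (back-to-back, no overlap).
Every pair is clear; the schedule has no overlaps.

No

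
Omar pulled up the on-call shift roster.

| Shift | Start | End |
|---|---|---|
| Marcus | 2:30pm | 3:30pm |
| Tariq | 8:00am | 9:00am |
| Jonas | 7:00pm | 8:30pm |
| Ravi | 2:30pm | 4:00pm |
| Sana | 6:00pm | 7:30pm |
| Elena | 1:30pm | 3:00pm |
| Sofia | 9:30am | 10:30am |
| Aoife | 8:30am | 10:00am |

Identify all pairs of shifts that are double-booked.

Sorted by start: Tariq, Aoife, Sofia, Elena, Ravi, Marcus, Sana, Jonas.
Aoife starts before Tariq ends → Tariq and Aoife overlap.
Sofia starts after Tariq ends — done with Tariq.
Sofia starts before Aoife ends → Aoife and Sofia overlap.
Elena starts after Aoife ends — done with Aoife.
Elena starts after Sofia ends — done with Sofia.
Ravi starts before Elena ends → Elena and Ravi overlap.
Marcus starts before Elena ends → Elena and Marcus overlap.
Sana starts after Elena ends — done with Elena.
Marcus starts before Ravi ends → Ravi and Marcus overlap.
Sana starts after Ravi ends — done with Ravi.
Sana starts after Marcus ends — done with Marcus.
Jonas starts before Sana ends → Sana and Jonas overlap.

Aoife & Sofia, Aoife & Tariq, Elena & Marcus, Elena & Ravi, Jonas & Sana, Marcus & Ravi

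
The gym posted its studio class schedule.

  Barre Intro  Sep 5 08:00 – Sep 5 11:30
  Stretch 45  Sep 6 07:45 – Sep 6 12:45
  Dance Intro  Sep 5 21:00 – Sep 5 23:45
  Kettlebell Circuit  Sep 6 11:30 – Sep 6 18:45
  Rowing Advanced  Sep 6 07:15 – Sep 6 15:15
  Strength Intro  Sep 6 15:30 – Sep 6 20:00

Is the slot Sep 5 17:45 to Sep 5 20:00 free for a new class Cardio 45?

Yes — the slot is free

Barre Intro: ends Sep 5 11:30 at or before Cardio 45 starts Sep 5 17:45 → clear.
Dance Intro: starts Sep 5 21:00 at or after Cardio 45 ends Sep 5 20:00 → clear.
Rowing Advanced: starts Sep 6 07:15 at or after Cardio 45 ends Sep 5 20:00 → clear.
Stretch 45: starts Sep 6 07:45 at or after Cardio 45 ends Sep 5 20:00 → clear.
Kettlebell Circuit: starts Sep 6 11:30 at or after Cardio 45 ends Sep 5 20:00 → clear.
Strength Intro: starts Sep 6 15:30 at or after Cardio 45 ends Sep 5 20:00 → clear.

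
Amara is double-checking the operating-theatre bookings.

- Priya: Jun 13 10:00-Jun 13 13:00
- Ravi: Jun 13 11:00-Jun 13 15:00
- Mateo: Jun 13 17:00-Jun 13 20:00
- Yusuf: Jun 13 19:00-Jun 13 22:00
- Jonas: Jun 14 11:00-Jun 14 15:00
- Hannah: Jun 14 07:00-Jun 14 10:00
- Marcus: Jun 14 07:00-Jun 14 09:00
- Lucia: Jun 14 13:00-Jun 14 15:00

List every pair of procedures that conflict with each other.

Hannah & Marcus, Jonas & Lucia, Mateo & Yusuf, Priya & Ravi

Sorted by start: Priya, Ravi, Mateo, Yusuf, Hannah, Marcus, Jonas, Lucia.
Ravi starts before Priya ends → Priya and Ravi overlap.
Mateo starts after Priya ends, so Priya has no further overlaps.
Mateo starts after Ravi ends, so Ravi has no further overlaps.
Yusuf starts before Mateo ends → Mateo and Yusuf overlap.
Hannah starts after Mateo ends, so Mateo has no further overlaps.
Hannah starts after Yusuf ends, so Yusuf has no further overlaps.
Marcus starts before Hannah ends → Hannah and Marcus overlap.
Jonas starts after Hannah ends, so Hannah has no further overlaps.
Jonas starts after Marcus ends, so Marcus has no further overlaps.
Lucia starts before Jonas ends → Jonas and Lucia overlap.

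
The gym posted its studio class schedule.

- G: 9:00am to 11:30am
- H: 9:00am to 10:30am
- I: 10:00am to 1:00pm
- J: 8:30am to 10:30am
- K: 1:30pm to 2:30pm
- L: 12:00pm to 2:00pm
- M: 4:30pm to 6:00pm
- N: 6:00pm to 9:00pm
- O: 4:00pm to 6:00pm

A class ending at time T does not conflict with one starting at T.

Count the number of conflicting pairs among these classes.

9

Sorted by start: J, G, H, I, L, K, O, M, N.
G starts before J ends → J and G overlap.
H starts before J ends → J and H overlap.
I starts before J ends → J and I overlap.
L starts after J ends — done with J.
H starts before G ends → G and H overlap.
I starts before G ends → G and I overlap.
L starts after G ends — done with G.
I starts before H ends → H and I overlap.
L starts after H ends — done with H.
L starts before I ends → I and L overlap.
K starts after I ends — done with I.
K starts before L ends → L and K overlap.
O starts after L ends — done with L.
O starts after K ends — done with K.
M starts before O ends → O and M overlap.
N starts exactly when O ends (back-to-back, no overlap).
N starts exactly when M ends (back-to-back, no overlap).
Overlapping pairs: G & H, G & I, G & J, H & I, H & J, I & J, I & L, K & L, M & O — 9 in total.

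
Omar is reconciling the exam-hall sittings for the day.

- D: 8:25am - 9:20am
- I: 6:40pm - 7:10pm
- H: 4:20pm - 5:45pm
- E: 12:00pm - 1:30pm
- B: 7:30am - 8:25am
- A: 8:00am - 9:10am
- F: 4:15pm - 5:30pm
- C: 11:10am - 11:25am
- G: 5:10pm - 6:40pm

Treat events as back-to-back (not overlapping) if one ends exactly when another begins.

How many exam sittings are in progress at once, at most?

Sort all start/end points and keep a running count:
7:30am start B → 1
8:00am start A → 2
8:25am end B → 1
8:25am start D → 2
9:10am end A → 1
9:20am end D → 0
11:10am start C → 1
11:25am end C → 0
12:00pm start E → 1
1:30pm end E → 0
4:15pm start F → 1
4:20pm start H → 2
5:10pm start G → 3
5:30pm end F → 2
5:45pm end H → 1
6:40pm end G → 0
6:40pm start I → 1
7:10pm end I → 0
Peak is 3, at 5:10pm (F, G, H).

3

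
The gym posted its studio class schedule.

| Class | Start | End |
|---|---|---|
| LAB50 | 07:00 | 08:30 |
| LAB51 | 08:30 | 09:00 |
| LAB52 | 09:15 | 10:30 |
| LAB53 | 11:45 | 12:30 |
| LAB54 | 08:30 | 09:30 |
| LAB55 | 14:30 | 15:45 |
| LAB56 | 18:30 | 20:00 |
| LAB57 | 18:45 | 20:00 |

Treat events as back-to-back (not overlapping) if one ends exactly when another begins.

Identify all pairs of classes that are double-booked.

Sorted by start: LAB50, LAB51, LAB54, LAB52, LAB53, LAB55, LAB56, LAB57.
LAB51 starts exactly when LAB50 ends (back-to-back, no overlap) — done with LAB50.
LAB54 starts before LAB51 ends → LAB51 and LAB54 overlap.
LAB52 starts after LAB51 ends — done with LAB51.
LAB52 starts before LAB54 ends → LAB54 and LAB52 overlap.
LAB53 starts after LAB54 ends — done with LAB54.
LAB53 starts after LAB52 ends — done with LAB52.
LAB55 starts after LAB53 ends — done with LAB53.
LAB56 starts after LAB55 ends — done with LAB55.
LAB57 starts before LAB56 ends → LAB56 and LAB57 overlap.

LAB51 & LAB54, LAB52 & LAB54, LAB56 & LAB57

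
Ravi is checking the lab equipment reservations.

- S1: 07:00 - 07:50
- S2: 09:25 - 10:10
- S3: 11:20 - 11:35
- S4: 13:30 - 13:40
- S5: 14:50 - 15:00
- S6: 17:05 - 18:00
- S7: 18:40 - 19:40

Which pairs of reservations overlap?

none

Sorted by start: S1, S2, S3, S4, S5, S6, S7.
S2 starts after S1 ends, so S1 has no further overlaps.
S3 starts after S2 ends, so S2 has no further overlaps.
S4 starts after S3 ends, so S3 has no further overlaps.
S5 starts after S4 ends, so S4 has no further overlaps.
S6 starts after S5 ends, so S5 has no further overlaps.
S7 starts after S6 ends.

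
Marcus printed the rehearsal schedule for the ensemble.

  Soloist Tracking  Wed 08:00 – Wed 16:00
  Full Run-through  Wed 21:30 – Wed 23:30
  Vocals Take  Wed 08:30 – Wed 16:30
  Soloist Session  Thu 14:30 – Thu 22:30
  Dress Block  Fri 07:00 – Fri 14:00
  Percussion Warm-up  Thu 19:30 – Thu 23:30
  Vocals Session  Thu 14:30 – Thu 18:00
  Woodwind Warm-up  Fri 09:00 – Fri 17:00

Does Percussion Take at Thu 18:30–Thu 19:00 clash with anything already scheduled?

Yes — it overlaps Soloist Session

Soloist Tracking: ends Wed 16:00 at or before Percussion Take starts Thu 18:30 → clear.
Vocals Take: ends Wed 16:30 at or before Percussion Take starts Thu 18:30 → clear.
Full Run-through: ends Wed 23:30 at or before Percussion Take starts Thu 18:30 → clear.
Soloist Session: starts Thu 14:30 before Percussion Take ends Thu 19:00, and ends Thu 22:30 after Percussion Take starts Thu 18:30 → overlap.
Vocals Session: ends Thu 18:00 at or before Percussion Take starts Thu 18:30 → clear.
Percussion Warm-up: starts Thu 19:30 at or after Percussion Take ends Thu 19:00 → clear.
Dress Block: starts Fri 07:00 at or after Percussion Take ends Thu 19:00 → clear.
Woodwind Warm-up: starts Fri 09:00 at or after Percussion Take ends Thu 19:00 → clear.
Percussion Take overlaps Soloist Session.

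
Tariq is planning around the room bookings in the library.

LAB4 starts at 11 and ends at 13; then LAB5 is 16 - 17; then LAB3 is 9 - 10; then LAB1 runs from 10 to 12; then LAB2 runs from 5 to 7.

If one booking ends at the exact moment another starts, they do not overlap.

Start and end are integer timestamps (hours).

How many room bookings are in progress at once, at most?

Walk through starts and ends in time order (an end at T is processed before a start at T):
5 start LAB2 → 1
7 end LAB2 → 0
9 start LAB3 → 1
10 end LAB3 → 0
10 start LAB1 → 1
11 start LAB4 → 2
12 end LAB1 → 1
13 end LAB4 → 0
16 start LAB5 → 1
17 end LAB5 → 0
Peak is 2, at 11 (LAB1, LAB4).

2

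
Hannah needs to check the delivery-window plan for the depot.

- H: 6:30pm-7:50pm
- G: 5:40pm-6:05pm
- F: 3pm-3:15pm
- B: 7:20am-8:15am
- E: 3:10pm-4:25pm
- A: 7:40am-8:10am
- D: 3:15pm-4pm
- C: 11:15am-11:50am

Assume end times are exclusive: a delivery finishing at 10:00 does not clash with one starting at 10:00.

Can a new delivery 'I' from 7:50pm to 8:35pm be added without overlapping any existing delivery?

Yes — the slot is free

B: ends 8:15am at or before I starts 7:50pm → clear.
A: ends 8:10am at or before I starts 7:50pm → clear.
C: ends 11:50am at or before I starts 7:50pm → clear.
F: ends 3:15pm at or before I starts 7:50pm → clear.
E: ends 4:25pm at or before I starts 7:50pm → clear.
D: ends 4pm at or before I starts 7:50pm → clear.
G: ends 6:05pm at or before I starts 7:50pm → clear.
H: ends 7:50pm at or before I starts 7:50pm → clear.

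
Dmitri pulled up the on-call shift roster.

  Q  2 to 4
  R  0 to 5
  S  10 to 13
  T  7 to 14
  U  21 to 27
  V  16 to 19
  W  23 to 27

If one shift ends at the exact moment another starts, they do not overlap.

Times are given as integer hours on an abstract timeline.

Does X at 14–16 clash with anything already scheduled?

No — it doesn't clash with anything

R: ends 5 at or before X starts 14 → clear.
Q: ends 4 at or before X starts 14 → clear.
T: ends 14 at or before X starts 14 → clear.
S: ends 13 at or before X starts 14 → clear.
V: starts 16 at or after X ends 16 → clear.
U: starts 21 at or after X ends 16 → clear.
W: starts 23 at or after X ends 16 → clear.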